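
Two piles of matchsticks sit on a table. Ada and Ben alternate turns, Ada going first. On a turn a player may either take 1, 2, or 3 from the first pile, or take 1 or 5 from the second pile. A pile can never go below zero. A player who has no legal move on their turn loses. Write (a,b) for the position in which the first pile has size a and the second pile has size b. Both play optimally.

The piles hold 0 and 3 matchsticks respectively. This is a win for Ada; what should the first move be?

Positions with no move are L. A position that does have a move is losing for the player to move precisely when every available move leads to a winning position for the opponent. Fill in the labels:
No move ever increases a pile, so every position that can arise here has a ≤ 0 and b ≤ 3; it is enough to label the cells with 0 ≤ a ≤ 0 and 0 ≤ b ≤ 3.
Every move lowers a or b (never raises either), so fill the grid row by row in increasing a, and left to right within a row: each cell's successors are then already labelled.
      b=0  b=1  b=2  b=3
a=0:    L    W    L    W
Cells with no legal move (terminal, hence L): (0,0).
The remaining L cells, each justified by listing all of its moves:
(0,2): the only move is to (0,1)(W), a W ⇒ L
Every other cell has at least one move into one of the L cells above, so it is W.
From (0,3), the L positions reachable in one move are: (0,2).

Move to (0,2).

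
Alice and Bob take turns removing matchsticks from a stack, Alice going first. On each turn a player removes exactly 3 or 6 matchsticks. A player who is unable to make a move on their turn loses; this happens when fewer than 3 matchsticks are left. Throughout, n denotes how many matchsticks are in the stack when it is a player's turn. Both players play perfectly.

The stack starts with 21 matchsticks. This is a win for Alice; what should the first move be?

Build the W/L table. Terminal = L. A non-terminal position is W if it has a move to some L; otherwise it is L.
n=0: no move → L
n=1: no move → L
n=2: no move → L
n=3: reaches L-position 0 → W
n=4: reaches L-position 1 → W
n=5: reaches L-position 2 → W
n=6: reaches L-position 0 → W
n=7: reaches L-position 1 → W
n=8: reaches L-position 2 → W
n=9: only reaches 6(W), 3(W), all W → L
n=10: only reaches 7(W), 4(W), all W → L
n=11: only reaches 8(W), 5(W), all W → L
n=12: reaches L-position 9 → W
n=13: reaches L-position 10 → W
n=14: reaches L-position 11 → W
n=15: reaches L-position 9 → W
n=16: reaches L-position 10 → W
n=17: reaches L-position 11 → W
n=18: only reaches 15(W), 12(W), all W → L
n=19: only reaches 16(W), 13(W), all W → L
n=20: only reaches 17(W), 14(W), all W → L
n=21: reaches L-position 18 → W
From 21, the L positions reachable in one move are: 18.

Remove 3, leaving 18.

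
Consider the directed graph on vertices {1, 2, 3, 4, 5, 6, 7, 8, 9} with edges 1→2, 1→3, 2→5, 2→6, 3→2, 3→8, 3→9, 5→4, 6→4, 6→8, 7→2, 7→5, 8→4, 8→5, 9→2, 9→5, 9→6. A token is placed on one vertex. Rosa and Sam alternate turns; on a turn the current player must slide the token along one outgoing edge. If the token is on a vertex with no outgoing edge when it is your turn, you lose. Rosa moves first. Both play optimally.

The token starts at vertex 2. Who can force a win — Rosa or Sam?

Work bottom-up. With no move the player to move loses. Otherwise the position is W if at least one move leads to an L position for the opponent, and L if every move leads to a W.
Every edge goes from a vertex to one that appears earlier in the order 4, 5, 8, 6, 2, 9, 7, 3, 1, so processing vertices in that order labels each vertex after all of its successors.
4: no outgoing edge → L
5: →4(L), so W
8: →4(L), so W
6: →4(L), so W
2: →6(W), 5(W) — all W, so L
9: →2(L), so W
7: →2(L), so W
3: →2(L), so W
1: →2(L), so W
Every move from 2 reaches a W position, so the mover loses.

Sam wins.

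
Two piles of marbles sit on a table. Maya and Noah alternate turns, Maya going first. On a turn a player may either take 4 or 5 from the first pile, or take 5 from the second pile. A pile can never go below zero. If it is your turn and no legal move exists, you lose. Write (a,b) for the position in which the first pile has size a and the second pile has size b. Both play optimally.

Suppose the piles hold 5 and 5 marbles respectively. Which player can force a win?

Noah wins.

Compute win/loss labels from the base case upward. A position with no move is L. Any other position is W if it can reach an L in one move, else L.
No move ever increases a pile, so every position that can arise here has a ≤ 5 and b ≤ 5; it is enough to label the cells with 0 ≤ a ≤ 5 and 0 ≤ b ≤ 5.
Every move lowers a or b (never raises either), so fill the grid row by row in increasing a, and left to right within a row: each cell's successors are then already labelled.
      b=0  b=1  b=2  b=3  b=4  b=5
a=0:    L    L    L    L    L    W
a=1:    L    L    L    L    L    W
a=2:    L    L    L    L    L    W
a=3:    L    L    L    L    L    W
a=4:    W    W    W    W    W    L
a=5:    W    W    W    W    W    L
Cells with no legal move (terminal, hence L): (0,0), (0,1), (0,2), (0,3), (0,4), (1,0), (1,1), (1,2), (1,3), (1,4), (2,0), (2,1), (2,2), (2,3), (2,4), (3,0), (3,1), (3,2), (3,3), (3,4).
The remaining L cells, each justified by listing all of its moves:
(4,5): moves to (0,5)(W), (4,0)(W); every one is W ⇒ L
(5,5): moves to (1,5)(W), (0,5)(W), (5,0)(W); every one is W ⇒ L
Every other cell has at least one move into one of the L cells above, so it is W.
Every move from (5,5) reaches a W position, so the mover loses.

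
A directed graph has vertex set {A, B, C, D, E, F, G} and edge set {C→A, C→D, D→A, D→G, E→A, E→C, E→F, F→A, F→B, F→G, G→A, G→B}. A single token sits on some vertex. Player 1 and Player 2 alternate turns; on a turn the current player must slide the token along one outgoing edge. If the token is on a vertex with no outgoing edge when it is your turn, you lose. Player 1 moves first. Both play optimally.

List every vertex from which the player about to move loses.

A, B

Use the standard recursion: the mover loses at a terminal position; elsewhere, the mover wins exactly when some move hands the opponent an L position.
Every edge goes from a vertex to one that appears earlier in the order A, B, G, D, C, F, E, so processing vertices in that order labels each vertex after all of its successors.
A: no outgoing edge → L
B: no outgoing edge → L
G: W (go to B, an L position)
D: W (go to A, an L position)
C: W (go to A, an L position)
F: W (go to B, an L position)
E: W (go to A, an L position)
Reading off the rows marked L gives the requested list; there are 2 such vertices.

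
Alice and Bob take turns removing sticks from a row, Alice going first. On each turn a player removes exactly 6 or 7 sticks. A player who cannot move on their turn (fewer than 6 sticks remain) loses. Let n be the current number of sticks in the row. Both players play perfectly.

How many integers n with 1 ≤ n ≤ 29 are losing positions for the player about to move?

15

Use the standard recursion: the mover loses at a terminal position; elsewhere, the mover wins exactly when some move hands the opponent an L position.
n=0: no move → L
n=1: no move → L
n=2: no move → L
n=3: no move → L
n=4: no move → L
n=5: no move → L
n=6: W (go to 0, an L position)
n=7: W (go to 1, an L position)
n=8: W (go to 2, an L position)
n=9: W (go to 3, an L position)
n=10: W (go to 4, an L position)
n=11: W (go to 5, an L position)
n=12: W (go to 5, an L position)
n=13: L (options 7(W), 6(W) are all W)
n=14: L (options 8(W), 7(W) are all W)
n=15: L (options 9(W), 8(W) are all W)
n=16: L (options 10(W), 9(W) are all W)
n=17: L (options 11(W), 10(W) are all W)
n=18: L (options 12(W), 11(W) are all W)
n=19: W (go to 13, an L position)
n=20: W (go to 14, an L position)
n=21: W (go to 15, an L position)
n=22: W (go to 16, an L position)
n=23: W (go to 17, an L position)
n=24: W (go to 18, an L position)
n=25: W (go to 18, an L position)
n=26: L (options 20(W), 19(W) are all W)
n=27: L (options 21(W), 20(W) are all W)
n=28: L (options 22(W), 21(W) are all W)
n=29: L (options 23(W), 22(W) are all W)
L entries with 1 ≤ n ≤ 29 (n=0 is outside the asked range and is not counted): n = 1, 2, 3, 4, 5, 13, 14, 15, 16, 17, 18, 26, 27, 28, 29; that makes 15.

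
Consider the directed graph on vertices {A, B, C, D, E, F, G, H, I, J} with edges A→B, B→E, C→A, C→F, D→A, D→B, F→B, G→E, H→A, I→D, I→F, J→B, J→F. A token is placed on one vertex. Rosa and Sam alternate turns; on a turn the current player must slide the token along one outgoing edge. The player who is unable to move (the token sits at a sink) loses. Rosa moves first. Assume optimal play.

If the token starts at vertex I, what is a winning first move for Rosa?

Use the standard recursion: the mover loses at a terminal position; elsewhere, the mover wins exactly when some move hands the opponent an L position.
Every edge goes from a vertex to one that appears earlier in the order E, B, F, A, D, G, J, I, H, C, so processing vertices in that order labels each vertex after all of its successors.
E: no outgoing edge → L
B: can move to E, which is L ⇒ W
F: the only move is to B(W), a W ⇒ L
A: the only move is to B(W), a W ⇒ L
D: can move to A, which is L ⇒ W
G: can move to E, which is L ⇒ W
J: can move to F, which is L ⇒ W
I: can move to F, which is L ⇒ W
H: can move to A, which is L ⇒ W
C: can move to A, which is L ⇒ W
From I, the L positions reachable in one move are: F.

Move to F.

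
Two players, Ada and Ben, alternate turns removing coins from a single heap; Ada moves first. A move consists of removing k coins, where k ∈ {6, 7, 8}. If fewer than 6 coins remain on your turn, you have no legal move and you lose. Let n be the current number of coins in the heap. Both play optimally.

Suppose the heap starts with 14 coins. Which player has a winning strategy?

Work bottom-up. With no move the player to move loses. Otherwise the position is W if at least one move leads to an L position for the opponent, and L if every move leads to a W.
n=0: no move → L
n=1: no move → L
n=2: no move → L
n=3: no move → L
n=4: no move → L
n=5: no move → L
n=6: can move to 0, which is L ⇒ W
n=7: can move to 1, which is L ⇒ W
n=8: can move to 2, which is L ⇒ W
n=9: can move to 3, which is L ⇒ W
n=10: can move to 4, which is L ⇒ W
n=11: can move to 5, which is L ⇒ W
n=12: can move to 5, which is L ⇒ W
n=13: can move to 5, which is L ⇒ W
n=14: moves to 8(W), 7(W), 6(W); every one is W ⇒ L
The starting position 14 is L: whatever Ada does, the opponent receives a W position.

Ben wins.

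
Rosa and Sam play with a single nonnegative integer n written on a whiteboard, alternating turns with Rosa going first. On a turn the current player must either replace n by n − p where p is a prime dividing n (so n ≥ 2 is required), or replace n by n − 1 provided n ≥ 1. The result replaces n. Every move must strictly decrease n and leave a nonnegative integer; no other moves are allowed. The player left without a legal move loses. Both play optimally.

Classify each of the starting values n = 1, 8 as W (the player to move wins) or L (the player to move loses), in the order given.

1: W, 8: L

Positions with no move are L. A position that does have a move is losing for the player to move precisely when every available move leads to a winning position for the opponent. Fill in the labels:
n=0: no move → L
n=1: reaches L-position 0 → W
n=2: reaches L-position 0 → W
n=3: reaches L-position 0 → W
n=4: only reaches 2(W), 3(W), all W → L
n=5: reaches L-position 0 → W
n=6: reaches L-position 4 → W
n=7: reaches L-position 0 → W
n=8: only reaches 6(W), 7(W), all W → L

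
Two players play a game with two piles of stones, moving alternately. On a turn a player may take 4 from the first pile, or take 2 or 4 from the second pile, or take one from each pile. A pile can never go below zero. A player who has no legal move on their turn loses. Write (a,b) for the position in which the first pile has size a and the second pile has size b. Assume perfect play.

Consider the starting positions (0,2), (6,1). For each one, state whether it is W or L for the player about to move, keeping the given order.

Build the W/L table. Terminal = L. A non-terminal position is W if it has a move to some L; otherwise it is L.
No move ever increases a pile, so every position that can arise here has a ≤ 6 and b ≤ 2; it is enough to label the cells with 0 ≤ a ≤ 6 and 0 ≤ b ≤ 2.
Every move lowers a or b (never raises either), so fill the grid row by row in increasing a, and left to right within a row: each cell's successors are then already labelled.
      b=0  b=1  b=2
a=0:    L    L    W
a=1:    L    W    W
a=2:    L    W    W
a=3:    L    W    W
a=4:    W    W    L
a=5:    W    L    L
a=6:    W    L    W
Cells with no legal move (terminal, hence L): (0,0), (0,1), (1,0), (2,0), (3,0).
The remaining L cells, each justified by listing all of its moves:
(4,2): L (options (0,2)(W), (4,0)(W), (3,1)(W) are all W)
(5,1): L (options (1,1)(W), (4,0)(W) are all W)
(5,2): L (options (1,2)(W), (5,0)(W), (4,1)(W) are all W)
(6,1): L (options (2,1)(W), (5,0)(W) are all W)
Every other cell has at least one move into one of the L cells above, so it is W.
(0,2): the move to (0,0) reaches an L cell, so W
(6,1): one of the L cells justified above, so L

(0,2): W, (6,1): L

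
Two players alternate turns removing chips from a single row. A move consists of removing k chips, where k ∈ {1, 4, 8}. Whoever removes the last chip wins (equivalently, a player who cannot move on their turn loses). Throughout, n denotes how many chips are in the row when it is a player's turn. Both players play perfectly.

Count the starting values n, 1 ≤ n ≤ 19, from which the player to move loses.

7

Classify positions by backward induction: terminal positions (no move available) are L. From any other position, the mover wins iff some move reaches an L.
n=0: no move → L
n=1: can move to 0, which is L ⇒ W
n=2: the only move is to 1(W), a W ⇒ L
n=3: can move to 2, which is L ⇒ W
n=4: can move to 0, which is L ⇒ W
n=5: moves to 4(W), 1(W); every one is W ⇒ L
n=6: can move to 5, which is L ⇒ W
n=7: moves to 6(W), 3(W); every one is W ⇒ L
n=8: can move to 7, which is L ⇒ W
n=9: can move to 5, which is L ⇒ W
n=10: can move to 2, which is L ⇒ W
n=11: can move to 7, which is L ⇒ W
n=12: moves to 11(W), 8(W), 4(W); every one is W ⇒ L
n=13: can move to 12, which is L ⇒ W
n=14: moves to 13(W), 10(W), 6(W); every one is W ⇒ L
n=15: can move to 14, which is L ⇒ W
n=16: can move to 12, which is L ⇒ W
n=17: moves to 16(W), 13(W), 9(W); every one is W ⇒ L
n=18: can move to 17, which is L ⇒ W
n=19: moves to 18(W), 15(W), 11(W); every one is W ⇒ L
L entries with 1 ≤ n ≤ 19 (n=0 is outside the asked range and is not counted): n = 2, 5, 7, 12, 14, 17, 19; that makes 7.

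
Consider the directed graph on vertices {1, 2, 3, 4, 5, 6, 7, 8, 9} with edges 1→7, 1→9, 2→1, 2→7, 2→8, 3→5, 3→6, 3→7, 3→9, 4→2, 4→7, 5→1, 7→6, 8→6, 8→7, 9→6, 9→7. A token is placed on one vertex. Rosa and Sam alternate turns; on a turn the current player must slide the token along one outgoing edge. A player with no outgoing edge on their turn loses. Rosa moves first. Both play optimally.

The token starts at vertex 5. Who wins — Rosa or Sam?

Rosa wins.

Classify positions by backward induction: terminal positions (no move available) are L. From any other position, the mover wins iff some move reaches an L.
Every edge goes from a vertex to one that appears earlier in the order 6, 7, 8, 9, 1, 5, 2, 3, 4, so processing vertices in that order labels each vertex after all of its successors.
6: no outgoing edge → L
7: can move to 6, which is L ⇒ W
8: can move to 6, which is L ⇒ W
9: can move to 6, which is L ⇒ W
1: moves to 9(W), 7(W); every one is W ⇒ L
5: can move to 1, which is L ⇒ W
2: can move to 1, which is L ⇒ W
3: can move to 6, which is L ⇒ W
4: moves to 2(W), 7(W); every one is W ⇒ L
From 5 Rosa can move to 1, reaching an L position.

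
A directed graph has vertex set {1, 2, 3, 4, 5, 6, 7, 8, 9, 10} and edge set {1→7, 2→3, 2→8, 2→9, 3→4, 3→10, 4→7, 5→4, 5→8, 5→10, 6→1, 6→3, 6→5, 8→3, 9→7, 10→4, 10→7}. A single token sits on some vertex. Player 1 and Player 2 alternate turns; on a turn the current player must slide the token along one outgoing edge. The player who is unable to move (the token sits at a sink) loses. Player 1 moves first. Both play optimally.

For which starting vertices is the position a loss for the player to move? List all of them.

3, 5, 7

Use the standard recursion: the mover loses at a terminal position; elsewhere, the mover wins exactly when some move hands the opponent an L position.
Every edge goes from a vertex to one that appears earlier in the order 7, 4, 10, 3, 8, 5, 1, 9, 2, 6, so processing vertices in that order labels each vertex after all of its successors.
7: no outgoing edge → L
4: →7(L), so W
10: →7(L), so W
3: →10(W), 4(W) — all W, so L
8: →3(L), so W
5: →8(W), 10(W), 4(W) — all W, so L
1: →7(L), so W
9: →7(L), so W
2: →3(L), so W
6: →5(L), so W
The losing starting vertices are exactly the entries labelled L in this table (3 of them).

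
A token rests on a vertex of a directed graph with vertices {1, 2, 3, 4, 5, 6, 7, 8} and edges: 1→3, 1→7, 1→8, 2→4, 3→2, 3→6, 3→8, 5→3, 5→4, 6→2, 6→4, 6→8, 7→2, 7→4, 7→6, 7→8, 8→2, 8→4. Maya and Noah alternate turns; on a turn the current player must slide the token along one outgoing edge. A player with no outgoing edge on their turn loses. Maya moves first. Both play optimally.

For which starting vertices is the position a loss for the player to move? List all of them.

3, 4

Use the standard recursion: the mover loses at a terminal position; elsewhere, the mover wins exactly when some move hands the opponent an L position.
Every edge goes from a vertex to one that appears earlier in the order 4, 2, 8, 6, 7, 3, 5, 1, so processing vertices in that order labels each vertex after all of its successors.
4: no outgoing edge → L
2: →4(L), so W
8: →4(L), so W
6: →4(L), so W
7: →4(L), so W
3: →6(W), 8(W), 2(W) — all W, so L
5: →3(L), so W
1: →3(L), so W
Reading off the rows marked L gives the requested list; there are 2 such vertices.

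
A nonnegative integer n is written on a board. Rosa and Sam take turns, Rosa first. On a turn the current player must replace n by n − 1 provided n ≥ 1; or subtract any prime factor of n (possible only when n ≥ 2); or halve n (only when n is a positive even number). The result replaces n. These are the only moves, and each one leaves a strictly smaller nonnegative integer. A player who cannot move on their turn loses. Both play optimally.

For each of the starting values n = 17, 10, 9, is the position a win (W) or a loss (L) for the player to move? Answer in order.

Classify positions by backward induction: terminal positions (no move available) are L. From any other position, the mover wins iff some move reaches an L.
n=0: no move → L
n=1: can move to 0, which is L ⇒ W
n=2: can move to 0, which is L ⇒ W
n=3: can move to 0, which is L ⇒ W
n=4: moves to 2(W), 3(W); every one is W ⇒ L
n=5: can move to 0, which is L ⇒ W
n=6: can move to 4, which is L ⇒ W
n=7: can move to 0, which is L ⇒ W
n=8: can move to 4, which is L ⇒ W
n=9: moves to 6(W), 8(W); every one is W ⇒ L
n=10: can move to 9, which is L ⇒ W
n=11: can move to 0, which is L ⇒ W
n=12: can move to 9, which is L ⇒ W
n=13: can move to 0, which is L ⇒ W
n=14: moves to 7(W), 12(W), 13(W); every one is W ⇒ L
n=15: can move to 14, which is L ⇒ W
n=16: can move to 14, which is L ⇒ W
n=17: can move to 0, which is L ⇒ W

17: W, 10: W, 9: L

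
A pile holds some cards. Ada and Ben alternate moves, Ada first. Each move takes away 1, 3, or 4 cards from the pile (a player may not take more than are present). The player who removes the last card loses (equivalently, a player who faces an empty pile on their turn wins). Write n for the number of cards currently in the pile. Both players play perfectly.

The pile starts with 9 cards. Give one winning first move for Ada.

Remove 1, leaving 8.

Compute win/loss labels from the base case upward. A position with no move is W. Any other position is W if it can reach an L in one move, else L.
n=0: no move; the opponent has just taken the last card and therefore loses → W
n=1: only reaches 0(W), which is W → L
n=2: reaches L-position 1 → W
n=3: only reaches 2(W), 0(W), all W → L
n=4: reaches L-position 3 → W
n=5: reaches L-position 1 → W
n=6: reaches L-position 3 → W
n=7: reaches L-position 3 → W
n=8: only reaches 7(W), 5(W), 4(W), all W → L
n=9: reaches L-position 8 → W
From 9, the L positions reachable in one move are: 8.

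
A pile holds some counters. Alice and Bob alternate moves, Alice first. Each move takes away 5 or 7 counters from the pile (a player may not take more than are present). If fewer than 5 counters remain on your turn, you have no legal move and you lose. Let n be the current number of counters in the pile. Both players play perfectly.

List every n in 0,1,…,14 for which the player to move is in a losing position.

0, 1, 2, 3, 4, 12, 13, 14

Build the W/L table. Terminal = L. A non-terminal position is W if it has a move to some L; otherwise it is L.
n=0: no move → L
n=1: no move → L
n=2: no move → L
n=3: no move → L
n=4: no move → L
n=5: →0(L), so W
n=6: →1(L), so W
n=7: →2(L), so W
n=8: →3(L), so W
n=9: →4(L), so W
n=10: →3(L), so W
n=11: →4(L), so W
n=12: →7(W), 5(W) — all W, so L
n=13: →8(W), 6(W) — all W, so L
n=14: →9(W), 7(W) — all W, so L
Reading off the rows marked L gives the requested list; there are 8 such values of n.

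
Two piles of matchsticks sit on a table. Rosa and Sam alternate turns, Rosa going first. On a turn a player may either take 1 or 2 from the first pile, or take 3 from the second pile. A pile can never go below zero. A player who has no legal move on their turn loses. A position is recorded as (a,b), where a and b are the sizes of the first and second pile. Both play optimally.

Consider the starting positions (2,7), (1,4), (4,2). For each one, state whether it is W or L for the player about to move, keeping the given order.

(2,7): W, (1,4): L, (4,2): W

Work bottom-up. With no move the player to move loses. Otherwise the position is W if at least one move leads to an L position for the opponent, and L if every move leads to a W.
No move ever increases a pile, so every position that can arise here has a ≤ 4 and b ≤ 7; it is enough to label the cells with 0 ≤ a ≤ 4 and 0 ≤ b ≤ 7.
Every move lowers a or b (never raises either), so fill the grid row by row in increasing a, and left to right within a row: each cell's successors are then already labelled.
      b=0  b=1  b=2  b=3  b=4  b=5  b=6  b=7
a=0:    L    L    L    W    W    W    L    L
a=1:    W    W    W    L    L    L    W    W
a=2:    W    W    W    W    W    W    W    W
a=3:    L    L    L    W    W    W    L    L
a=4:    W    W    W    L    L    L    W    W
Cells with no legal move (terminal, hence L): (0,0), (0,1), (0,2).
The remaining L cells, each justified by listing all of its moves:
(0,6): L (sole option (0,3)(W) is W)
(0,7): L (sole option (0,4)(W) is W)
(1,3): L (options (0,3)(W), (1,0)(W) are all W)
(1,4): L (options (0,4)(W), (1,1)(W) are all W)
(1,5): L (options (0,5)(W), (1,2)(W) are all W)
(3,0): L (options (2,0)(W), (1,0)(W) are all W)
(3,1): L (options (2,1)(W), (1,1)(W) are all W)
(3,2): L (options (2,2)(W), (1,2)(W) are all W)
(3,6): L (options (2,6)(W), (1,6)(W), (3,3)(W) are all W)
(3,7): L (options (2,7)(W), (1,7)(W), (3,4)(W) are all W)
(4,3): L (options (3,3)(W), (2,3)(W), (4,0)(W) are all W)
(4,4): L (options (3,4)(W), (2,4)(W), (4,1)(W) are all W)
(4,5): L (options (3,5)(W), (2,5)(W), (4,2)(W) are all W)
Every other cell has at least one move into one of the L cells above, so it is W.
(2,7): the move to (0,7) reaches an L cell, so W
(1,4): one of the L cells justified above, so L
(4,2): the move to (3,2) reaches an L cell, so W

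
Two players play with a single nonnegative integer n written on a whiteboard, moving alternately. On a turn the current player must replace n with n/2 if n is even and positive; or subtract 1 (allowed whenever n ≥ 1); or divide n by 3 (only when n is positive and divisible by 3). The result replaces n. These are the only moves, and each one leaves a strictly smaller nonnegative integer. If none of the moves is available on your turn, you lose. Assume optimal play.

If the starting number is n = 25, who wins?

Positions with no move are L. A position that does have a move is losing for the player to move precisely when every available move leads to a winning position for the opponent. Fill in the labels:
n=0: no move → L
n=1: →0(L), so W
n=2: →1(W) only, which is W, so L
n=3: →2(L), so W
n=4: →2(L), so W
n=5: →4(W) only, which is W, so L
n=6: →2(L), so W
n=7: →6(W) only, which is W, so L
n=8: →7(L), so W
n=9: →3(W), 8(W) — all W, so L
n=10: →5(L), so W
n=11: →10(W) only, which is W, so L
n=12: →11(L), so W
n=13: →12(W) only, which is W, so L
n=14: →7(L), so W
n=15: →5(L), so W
n=16: →8(W), 15(W) — all W, so L
n=17: →16(L), so W
n=18: →9(L), so W
n=19: →18(W) only, which is W, so L
n=20: →19(L), so W
n=21: →7(L), so W
n=22: →11(L), so W
n=23: →22(W) only, which is W, so L
n=24: →23(L), so W
n=25: →24(W) only, which is W, so L
The starting position 25 is L: whatever the player to move does, the opponent receives a W position.

The second player wins.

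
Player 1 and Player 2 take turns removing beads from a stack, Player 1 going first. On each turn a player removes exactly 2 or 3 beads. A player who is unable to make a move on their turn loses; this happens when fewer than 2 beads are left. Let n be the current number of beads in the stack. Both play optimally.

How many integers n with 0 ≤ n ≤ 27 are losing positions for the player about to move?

12

Label each position W (a win for the player to move) or L (a loss). A position with no legal move is L; any other position is W exactly when some move reaches an L, and L when every move reaches a W.
n=0: no move → L
n=1: no move → L
n=2: reaches L-position 0 → W
n=3: reaches L-position 1 → W
n=4: reaches L-position 1 → W
n=5: only reaches 3(W), 2(W), all W → L
n=6: only reaches 4(W), 3(W), all W → L
n=7: reaches L-position 5 → W
n=8: reaches L-position 6 → W
n=9: reaches L-position 6 → W
n=10: only reaches 8(W), 7(W), all W → L
n=11: only reaches 9(W), 8(W), all W → L
n=12: reaches L-position 10 → W
n=13: reaches L-position 11 → W
n=14: reaches L-position 11 → W
n=15: only reaches 13(W), 12(W), all W → L
n=16: only reaches 14(W), 13(W), all W → L
n=17: reaches L-position 15 → W
n=18: reaches L-position 16 → W
n=19: reaches L-position 16 → W
n=20: only reaches 18(W), 17(W), all W → L
n=21: only reaches 19(W), 18(W), all W → L
n=22: reaches L-position 20 → W
n=23: reaches L-position 21 → W
n=24: reaches L-position 21 → W
n=25: only reaches 23(W), 22(W), all W → L
n=26: only reaches 24(W), 23(W), all W → L
n=27: reaches L-position 25 → W
L entries with 0 ≤ n ≤ 27: n = 0, 1, 5, 6, 10, 11, 15, 16, 20, 21, 25, 26; that makes 12.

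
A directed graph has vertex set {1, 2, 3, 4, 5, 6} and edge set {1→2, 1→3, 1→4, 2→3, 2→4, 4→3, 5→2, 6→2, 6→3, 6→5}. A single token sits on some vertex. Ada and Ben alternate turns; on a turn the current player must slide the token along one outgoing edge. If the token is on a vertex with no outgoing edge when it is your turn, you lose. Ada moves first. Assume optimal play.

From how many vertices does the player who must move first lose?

Label each position W (a win for the player to move) or L (a loss). A position with no legal move is L; any other position is W exactly when some move reaches an L, and L when every move reaches a W.
Every edge goes from a vertex to one that appears earlier in the order 3, 4, 2, 5, 1, 6, so processing vertices in that order labels each vertex after all of its successors.
3: no outgoing edge → L
4: W (go to 3, an L position)
2: W (go to 3, an L position)
5: L (sole option 2(W) is W)
1: W (go to 3, an L position)
6: W (go to 5, an L position)
The L vertices are 3, 5; that is 2 in all.

2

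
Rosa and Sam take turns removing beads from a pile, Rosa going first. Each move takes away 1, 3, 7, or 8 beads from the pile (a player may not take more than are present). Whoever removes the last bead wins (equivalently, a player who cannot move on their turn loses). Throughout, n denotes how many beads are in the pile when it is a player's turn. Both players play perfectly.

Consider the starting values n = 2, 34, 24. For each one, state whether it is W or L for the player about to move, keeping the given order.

2: L, 34: L, 24: W

Positions with no move are L. A position that does have a move is losing for the player to move precisely when every available move leads to a winning position for the opponent. Fill in the labels:
n=0: no move → L
n=1: W (go to 0, an L position)
n=2: L (sole option 1(W) is W)
n=3: W (go to 2, an L position)
n=4: L (options 3(W), 1(W) are all W)
n=5: W (go to 4, an L position)
n=6: L (options 5(W), 3(W) are all W)
n=7: W (go to 6, an L position)
n=8: W (go to 0, an L position)
n=9: W (go to 6, an L position)
n=10: W (go to 2, an L position)
n=11: W (go to 4, an L position)
n=12: W (go to 4, an L position)
n=13: W (go to 6, an L position)
n=14: W (go to 6, an L position)
n=15: L (options 14(W), 12(W), 8(W), 7(W) are all W)
n=16: W (go to 15, an L position)
n=17: L (options 16(W), 14(W), 10(W), 9(W) are all W)
n=18: W (go to 17, an L position)
n=19: L (options 18(W), 16(W), 12(W), 11(W) are all W)
n=20: W (go to 19, an L position)
n=21: L (options 20(W), 18(W), 14(W), 13(W) are all W)
n=22: W (go to 21, an L position)
n=23: W (go to 15, an L position)
n=24: W (go to 21, an L position)
n=25: W (go to 17, an L position)
n=26: W (go to 19, an L position)
n=27: W (go to 19, an L position)
n=28: W (go to 21, an L position)
n=29: W (go to 21, an L position)
n=30: L (options 29(W), 27(W), 23(W), 22(W) are all W)
n=31: W (go to 30, an L position)
n=32: L (options 31(W), 29(W), 25(W), 24(W) are all W)
n=33: W (go to 32, an L position)
n=34: L (options 33(W), 31(W), 27(W), 26(W) are all W)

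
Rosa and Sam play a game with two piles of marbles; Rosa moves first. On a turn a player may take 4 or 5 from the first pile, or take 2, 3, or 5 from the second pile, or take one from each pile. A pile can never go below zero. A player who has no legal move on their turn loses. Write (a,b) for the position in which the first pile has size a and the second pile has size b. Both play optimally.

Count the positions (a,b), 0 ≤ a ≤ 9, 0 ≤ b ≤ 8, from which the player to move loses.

Classify positions by backward induction: terminal positions (no move available) are L. From any other position, the mover wins iff some move reaches an L.
Every move lowers a or b (never raises either), so fill the grid row by row in increasing a, and left to right within a row: each cell's successors are then already labelled.
      b=0  b=1  b=2  b=3  b=4  b=5  b=6  b=7  b=8
a=0:    L    L    W    W    W    W    W    L    L
a=1:    L    W    W    W    L    W    W    W    W
a=2:    L    W    W    W    L    W    W    W    L
a=3:    L    W    W    W    L    W    W    W    L
a=4:    W    W    L    L    W    W    W    W    W
a=5:    W    W    L    W    W    W    L    W    W
a=6:    W    L    L    W    W    W    W    W    W
a=7:    W    L    W    W    W    L    W    W    W
a=8:    W    L    W    W    W    L    W    W    W
a=9:    L    L    W    W    W    W    W    L    L
Cells with no legal move (terminal, hence L): (0,0), (0,1), (1,0), (2,0), (3,0).
The remaining L cells, each justified by listing all of its moves:
(0,7): →(0,5)(W), (0,4)(W), (0,2)(W) — all W, so L
(0,8): →(0,6)(W), (0,5)(W), (0,3)(W) — all W, so L
(1,4): →(1,2)(W), (1,1)(W), (0,3)(W) — all W, so L
(2,4): →(2,2)(W), (2,1)(W), (1,3)(W) — all W, so L
(2,8): →(2,6)(W), (2,5)(W), (2,3)(W), (1,7)(W) — all W, so L
(3,4): →(3,2)(W), (3,1)(W), (2,3)(W) — all W, so L
(3,8): →(3,6)(W), (3,5)(W), (3,3)(W), (2,7)(W) — all W, so L
(4,2): →(0,2)(W), (4,0)(W), (3,1)(W) — all W, so L
(4,3): →(0,3)(W), (4,1)(W), (4,0)(W), (3,2)(W) — all W, so L
(5,2): →(1,2)(W), (0,2)(W), (5,0)(W), (4,1)(W) — all W, so L
(5,6): →(1,6)(W), (0,6)(W), (5,4)(W), (5,3)(W), (5,1)(W), (4,5)(W) — all W, so L
(6,1): →(2,1)(W), (1,1)(W), (5,0)(W) — all W, so L
(6,2): →(2,2)(W), (1,2)(W), (6,0)(W), (5,1)(W) — all W, so L
(7,1): →(3,1)(W), (2,1)(W), (6,0)(W) — all W, so L
(7,5): →(3,5)(W), (2,5)(W), (7,3)(W), (7,2)(W), (7,0)(W), (6,4)(W) — all W, so L
(8,1): →(4,1)(W), (3,1)(W), (7,0)(W) — all W, so L
(8,5): →(4,5)(W), (3,5)(W), (8,3)(W), (8,2)(W), (8,0)(W), (7,4)(W) — all W, so L
(9,0): →(5,0)(W), (4,0)(W) — all W, so L
(9,1): →(5,1)(W), (4,1)(W), (8,0)(W) — all W, so L
(9,7): →(5,7)(W), (4,7)(W), (9,5)(W), (9,4)(W), (9,2)(W), (8,6)(W) — all W, so L
(9,8): →(5,8)(W), (4,8)(W), (9,6)(W), (9,5)(W), (9,3)(W), (8,7)(W) — all W, so L
Every other cell has at least one move into one of the L cells above, so it is W.
L cells per row: a=0: 4, a=1: 2, a=2: 3, a=3: 3, a=4: 2, a=5: 2, a=6: 2, a=7: 2, a=8: 2, a=9: 4; total 26.

26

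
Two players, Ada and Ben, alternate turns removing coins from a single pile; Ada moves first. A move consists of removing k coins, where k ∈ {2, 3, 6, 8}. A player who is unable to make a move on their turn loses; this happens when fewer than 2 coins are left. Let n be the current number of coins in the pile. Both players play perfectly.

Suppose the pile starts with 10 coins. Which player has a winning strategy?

Work bottom-up. With no move the player to move loses. Otherwise the position is W if at least one move leads to an L position for the opponent, and L if every move leads to a W.
n=0: no move → L
n=1: no move → L
n=2: can move to 0, which is L ⇒ W
n=3: can move to 1, which is L ⇒ W
n=4: can move to 1, which is L ⇒ W
n=5: moves to 3(W), 2(W); every one is W ⇒ L
n=6: can move to 0, which is L ⇒ W
n=7: can move to 5, which is L ⇒ W
n=8: can move to 5, which is L ⇒ W
n=9: can move to 1, which is L ⇒ W
n=10: moves to 8(W), 7(W), 4(W), 2(W); every one is W ⇒ L
The starting position 10 is L: whatever Ada does, the opponent receives a W position.

Ben wins.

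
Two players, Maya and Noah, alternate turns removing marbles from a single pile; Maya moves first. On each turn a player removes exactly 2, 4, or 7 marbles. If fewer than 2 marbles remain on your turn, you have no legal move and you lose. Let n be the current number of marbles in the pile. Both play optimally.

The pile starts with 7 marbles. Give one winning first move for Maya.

Work bottom-up. With no move the player to move loses. Otherwise the position is W if at least one move leads to an L position for the opponent, and L if every move leads to a W.
n=0: no move → L
n=1: no move → L
n=2: reaches L-position 0 → W
n=3: reaches L-position 1 → W
n=4: reaches L-position 0 → W
n=5: reaches L-position 1 → W
n=6: only reaches 4(W), 2(W), all W → L
n=7: reaches L-position 0 → W
From 7, the L positions reachable in one move are: 0.

Remove 7, leaving 0.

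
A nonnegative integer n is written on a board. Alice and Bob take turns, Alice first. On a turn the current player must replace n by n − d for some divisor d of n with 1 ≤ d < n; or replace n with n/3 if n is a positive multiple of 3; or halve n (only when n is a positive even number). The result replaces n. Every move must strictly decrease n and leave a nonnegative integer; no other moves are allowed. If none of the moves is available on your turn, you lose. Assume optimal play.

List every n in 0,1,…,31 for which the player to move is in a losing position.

Label each position W (a win for the player to move) or L (a loss). A position with no legal move is L; any other position is W exactly when some move reaches an L, and L when every move reaches a W.
n=0: no move → L
n=1: no move → L
n=2: can move to 1, which is L ⇒ W
n=3: can move to 1, which is L ⇒ W
n=4: moves to 2(W), 3(W); every one is W ⇒ L
n=5: can move to 4, which is L ⇒ W
n=6: can move to 4, which is L ⇒ W
n=7: the only move is to 6(W), a W ⇒ L
n=8: can move to 4, which is L ⇒ W
n=9: moves to 3(W), 6(W), 8(W); every one is W ⇒ L
n=10: can move to 9, which is L ⇒ W
n=11: the only move is to 10(W), a W ⇒ L
n=12: can move to 4, which is L ⇒ W
n=13: the only move is to 12(W), a W ⇒ L
n=14: can move to 7, which is L ⇒ W
n=15: moves to 5(W), 10(W), 12(W), 14(W); every one is W ⇒ L
n=16: can move to 15, which is L ⇒ W
n=17: the only move is to 16(W), a W ⇒ L
n=18: can move to 9, which is L ⇒ W
n=19: the only move is to 18(W), a W ⇒ L
n=20: can move to 15, which is L ⇒ W
n=21: can move to 7, which is L ⇒ W
n=22: can move to 11, which is L ⇒ W
n=23: the only move is to 22(W), a W ⇒ L
n=24: can move to 23, which is L ⇒ W
n=25: moves to 20(W), 24(W); every one is W ⇒ L
n=26: can move to 13, which is L ⇒ W
n=27: can move to 9, which is L ⇒ W
n=28: moves to 14(W), 21(W), 24(W), 26(W), 27(W); every one is W ⇒ L
n=29: can move to 28, which is L ⇒ W
n=30: can move to 15, which is L ⇒ W
n=31: the only move is to 30(W), a W ⇒ L
Reading off the rows marked L gives the requested list; there are 14 such values of n.

0, 1, 4, 7, 9, 11, 13, 15, 17, 19, 23, 25, 28, 31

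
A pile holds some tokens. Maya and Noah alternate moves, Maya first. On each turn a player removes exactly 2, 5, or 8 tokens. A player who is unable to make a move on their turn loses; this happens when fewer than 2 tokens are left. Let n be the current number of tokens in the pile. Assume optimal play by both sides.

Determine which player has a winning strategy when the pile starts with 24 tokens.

Noah wins.

Work bottom-up. With no move the player to move loses. Otherwise the position is W if at least one move leads to an L position for the opponent, and L if every move leads to a W.
n=0: no move → L
n=1: no move → L
n=2: →0(L), so W
n=3: →1(L), so W
n=4: →2(W) only, which is W, so L
n=5: →0(L), so W
n=6: →4(L), so W
n=7: →5(W), 2(W) — all W, so L
n=8: →0(L), so W
n=9: →7(L), so W
n=10: →8(W), 5(W), 2(W) — all W, so L
n=11: →9(W), 6(W), 3(W) — all W, so L
n=12: →10(L), so W
n=13: →11(L), so W
n=14: →12(W), 9(W), 6(W) — all W, so L
n=15: →10(L), so W
n=16: →14(L), so W
n=17: →15(W), 12(W), 9(W) — all W, so L
n=18: →10(L), so W
n=19: →17(L), so W
n=20: →18(W), 15(W), 12(W) — all W, so L
n=21: →19(W), 16(W), 13(W) — all W, so L
n=22: →20(L), so W
n=23: →21(L), so W
n=24: →22(W), 19(W), 16(W) — all W, so L
The starting position 24 is L: whatever Maya does, the opponent receives a W position.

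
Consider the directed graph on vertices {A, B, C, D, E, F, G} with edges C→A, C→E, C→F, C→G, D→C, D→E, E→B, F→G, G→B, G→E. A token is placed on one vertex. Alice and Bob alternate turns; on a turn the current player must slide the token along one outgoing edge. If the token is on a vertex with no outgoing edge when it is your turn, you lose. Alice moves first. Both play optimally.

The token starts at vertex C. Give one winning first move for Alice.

Positions with no move are L. A position that does have a move is losing for the player to move precisely when every available move leads to a winning position for the opponent. Fill in the labels:
Every edge goes from a vertex to one that appears earlier in the order B, A, E, G, F, C, D, so processing vertices in that order labels each vertex after all of its successors.
B: no outgoing edge → L
A: no outgoing edge → L
E: can move to B, which is L ⇒ W
G: can move to B, which is L ⇒ W
F: the only move is to G(W), a W ⇒ L
C: can move to F, which is L ⇒ W
D: moves to C(W), E(W); every one is W ⇒ L
From C, the L positions reachable in one move are: F, A. Any move reaching one of these is winning.

Move to F.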